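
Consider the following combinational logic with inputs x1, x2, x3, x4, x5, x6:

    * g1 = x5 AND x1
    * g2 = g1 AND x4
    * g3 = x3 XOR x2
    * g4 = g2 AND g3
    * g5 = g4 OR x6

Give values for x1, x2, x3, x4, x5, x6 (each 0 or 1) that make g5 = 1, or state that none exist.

x1=1 x2=0 x3=0 x4=1 x5=1 x6=1

g5 = g4 OR x6 must be 1, so at least one of g4, x6 is 1.
Check with x1=1 x2=0 x3=0 x4=1 x5=1 x6=1:
g1 = x5 AND x1 = 1 AND 1 = 1
g2 = g1 AND x4 = 1 AND 1 = 1
g3 = x3 XOR x2 = 0 XOR 0 = 0
g4 = g2 AND g3 = 1 AND 0 = 0
g5 = g4 OR x6 = 0 OR 1 = 1
So g5 = 1 as required.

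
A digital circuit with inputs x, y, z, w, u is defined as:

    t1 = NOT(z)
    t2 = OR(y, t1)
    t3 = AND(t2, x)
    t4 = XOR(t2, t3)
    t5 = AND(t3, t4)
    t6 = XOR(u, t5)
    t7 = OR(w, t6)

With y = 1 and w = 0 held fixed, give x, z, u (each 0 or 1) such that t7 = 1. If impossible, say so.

t7 = OR(w, t6) must be 1, so at least one of w, t6 is 1.
Check with y = 1 and w = 0 and x=1, z=1, u=1:
t1 = NOT(z) = NOT 1 = 0
t2 = OR(y, t1) = OR(1, 0) = 1
t3 = AND(t2, x) = AND(1, 1) = 1
t4 = XOR(t2, t3) = XOR(1, 1) = 0
t5 = AND(t3, t4) = AND(1, 0) = 0
t6 = XOR(u, t5) = XOR(1, 0) = 1
t7 = OR(w, t6) = OR(0, 1) = 1
So t7 = 1.

x=1, z=1, u=1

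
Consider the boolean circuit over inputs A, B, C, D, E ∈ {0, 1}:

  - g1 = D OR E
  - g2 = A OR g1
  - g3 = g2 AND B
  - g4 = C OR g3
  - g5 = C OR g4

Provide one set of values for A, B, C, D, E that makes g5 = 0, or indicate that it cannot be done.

g5 = C OR g4 must be 0, so both C = 0 and g4 = 0.
g4 = C OR g3 must be 0, so both C = 0 and g3 = 0.
g3 = g2 AND B must be 0, so at least one of g2, B is 0.
Check with A=0, B=0, C=0, D=1, E=0:
g1 = D OR E = 1 OR 0 = 1
g2 = A OR g1 = 0 OR 1 = 1
g3 = g2 AND B = 1 AND 0 = 0
g4 = C OR g3 = 0 OR 0 = 0
g5 = C OR g4 = 0 OR 0 = 0
So g5 = 0 as required.

A=0, B=0, C=0, D=1, E=0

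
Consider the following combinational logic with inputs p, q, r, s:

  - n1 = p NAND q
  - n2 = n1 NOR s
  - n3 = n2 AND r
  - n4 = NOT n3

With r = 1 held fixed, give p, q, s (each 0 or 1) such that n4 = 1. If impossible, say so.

p=0, q=0, s=0

n4 = NOT n3 must be 1, so n3 = 0.
n3 = n2 AND r must be 0, so at least one of n2, r is 0.
Check with r = 1 and p=0, q=0, s=0:
n1 = p NAND q = 0 NAND 0 = 1
n2 = n1 NOR s = 1 NOR 0 = 0
n3 = n2 AND r = 0 AND 1 = 0
n4 = NOT n3 = NOT 0 = 1
So n4 = 1.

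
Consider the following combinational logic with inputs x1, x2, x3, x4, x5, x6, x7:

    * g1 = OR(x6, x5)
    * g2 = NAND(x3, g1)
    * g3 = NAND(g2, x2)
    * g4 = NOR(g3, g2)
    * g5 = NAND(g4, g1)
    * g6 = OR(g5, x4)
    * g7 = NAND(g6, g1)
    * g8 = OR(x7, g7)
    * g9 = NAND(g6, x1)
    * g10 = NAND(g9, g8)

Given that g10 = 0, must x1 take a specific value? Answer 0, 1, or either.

0

g10 = NAND(g9, g8) must be 0, so both g9 = 1 and g8 = 1.
Every assignment with g10 = 0 has x1 = 0; there are 40 such assignment(s).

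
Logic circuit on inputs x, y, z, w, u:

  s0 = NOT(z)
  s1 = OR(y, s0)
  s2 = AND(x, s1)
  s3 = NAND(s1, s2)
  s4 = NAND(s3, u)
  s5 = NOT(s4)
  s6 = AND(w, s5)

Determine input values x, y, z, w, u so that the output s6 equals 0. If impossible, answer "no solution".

s6 = AND(w, s5) must be 0, so at least one of w, s5 is 0.
Check with x=0, y=0, z=1, w=1, u=0:
s0 = NOT(z) = NOT 1 = 0
s1 = OR(y, s0) = OR(0, 0) = 0
s2 = AND(x, s1) = AND(0, 0) = 0
s3 = NAND(s1, s2) = NAND(0, 0) = 1
s4 = NAND(s3, u) = NAND(1, 0) = 1
s5 = NOT(s4) = NOT 1 = 0
s6 = AND(w, s5) = AND(1, 0) = 0
So s6 = 0 as required.

x=0, y=0, z=1, w=1, u=0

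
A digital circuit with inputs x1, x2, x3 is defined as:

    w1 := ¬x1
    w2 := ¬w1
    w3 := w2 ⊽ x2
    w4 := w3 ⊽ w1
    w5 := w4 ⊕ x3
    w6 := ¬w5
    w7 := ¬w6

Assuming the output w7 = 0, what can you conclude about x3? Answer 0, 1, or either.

Both values of x3 occur among assignments with w7 = 0:
  x3=0: x1=0, x2=0, x3=0
  x3=1: x1=1, x2=0, x3=1

either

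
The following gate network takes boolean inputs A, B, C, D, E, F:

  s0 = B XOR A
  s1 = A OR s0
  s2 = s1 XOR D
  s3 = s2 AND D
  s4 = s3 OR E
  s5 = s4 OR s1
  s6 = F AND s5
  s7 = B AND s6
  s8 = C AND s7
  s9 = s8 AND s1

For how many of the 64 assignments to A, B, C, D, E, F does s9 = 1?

8

s9 = s8 AND s1 must be 1, so both s8 = 1 and s1 = 1.
Enumerating the 64 input combinations, 8 give s9 = 1 and 56 give s9 = 0.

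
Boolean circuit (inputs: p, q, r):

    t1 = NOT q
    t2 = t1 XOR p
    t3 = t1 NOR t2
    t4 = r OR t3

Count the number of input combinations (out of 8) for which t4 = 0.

t4 = r OR t3 must be 0, so both r = 0 and t3 = 0.
Satisfying assignments:
  p=0, q=0, r=0
  p=1, q=0, r=0
  p=1, q=1, r=0

3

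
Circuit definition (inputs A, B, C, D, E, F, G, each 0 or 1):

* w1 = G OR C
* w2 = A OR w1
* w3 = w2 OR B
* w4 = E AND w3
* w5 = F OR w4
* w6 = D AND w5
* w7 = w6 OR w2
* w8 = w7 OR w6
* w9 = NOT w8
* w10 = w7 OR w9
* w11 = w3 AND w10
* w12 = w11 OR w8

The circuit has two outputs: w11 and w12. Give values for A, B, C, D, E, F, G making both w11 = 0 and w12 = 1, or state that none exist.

Check with A=0 B=0 C=0 D=1 E=1 F=1 G=0:
w1 = G OR C = 0 OR 0 = 0
w2 = A OR w1 = 0 OR 0 = 0
w3 = w2 OR B = 0 OR 0 = 0
w4 = E AND w3 = 1 AND 0 = 0
w5 = F OR w4 = 1 OR 0 = 1
w6 = D AND w5 = 1 AND 1 = 1
w7 = w6 OR w2 = 1 OR 0 = 1
w8 = w7 OR w6 = 1 OR 1 = 1
w9 = NOT w8 = NOT 1 = 0
w10 = w7 OR w9 = 1 OR 0 = 1
w11 = w3 AND w10 = 0 AND 1 = 0
w12 = w11 OR w8 = 0 OR 1 = 1
So w11 = 0 and w12 = 1.

A=0 B=0 C=0 D=1 E=1 F=1 G=0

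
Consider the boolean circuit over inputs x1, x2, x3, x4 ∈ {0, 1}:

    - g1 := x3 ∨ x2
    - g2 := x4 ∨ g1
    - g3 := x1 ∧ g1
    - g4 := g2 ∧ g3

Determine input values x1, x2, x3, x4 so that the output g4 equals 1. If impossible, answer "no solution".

g4 = g2 ∧ g3 must be 1, so both g2 = 1 and g3 = 1.
g2 = x4 ∨ g1 must be 1, so at least one of x4, g1 is 1.
Check with x1=1, x2=1, x3=1, x4=0:
g1 = x3 ∨ x2 = 1 ∨ 1 = 1
g2 = x4 ∨ g1 = 0 ∨ 1 = 1
g3 = x1 ∧ g1 = 1 ∧ 1 = 1
g4 = g2 ∧ g3 = 1 ∧ 1 = 1
So g4 = 1 as required.

x1=1, x2=1, x3=1, x4=0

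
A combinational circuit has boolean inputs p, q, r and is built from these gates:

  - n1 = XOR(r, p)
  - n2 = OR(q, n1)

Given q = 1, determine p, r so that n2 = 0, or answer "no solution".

no solution exists

With q = 1 fixed, none of the 4 settings of p, r give n2 = 0.
For example, with p=1, r=0:
n1 = XOR(r, p) = XOR(0, 1) = 1
n2 = OR(q, n1) = OR(1, 1) = 1
giving n2 = 1 ≠ 0.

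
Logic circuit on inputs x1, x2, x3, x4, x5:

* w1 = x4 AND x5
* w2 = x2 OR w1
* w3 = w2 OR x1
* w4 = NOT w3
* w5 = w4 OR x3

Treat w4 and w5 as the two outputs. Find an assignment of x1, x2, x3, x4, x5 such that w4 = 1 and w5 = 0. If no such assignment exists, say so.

Across all 32 input combinations, none give both w4 = 1 and w5 = 0.

no solution exists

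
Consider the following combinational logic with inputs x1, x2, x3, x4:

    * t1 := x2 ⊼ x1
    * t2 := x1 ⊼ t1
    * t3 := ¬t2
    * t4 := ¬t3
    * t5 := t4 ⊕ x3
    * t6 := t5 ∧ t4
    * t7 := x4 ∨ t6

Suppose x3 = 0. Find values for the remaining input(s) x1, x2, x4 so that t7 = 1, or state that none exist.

x1=1 x2=1 x4=1

t7 = x4 ∨ t6 must be 1, so at least one of x4, t6 is 1.
Check with x3 = 0 and x1=1, x2=1, x4=1:
t1 = x2 ⊼ x1 = 1 ⊼ 1 = 0
t2 = x1 ⊼ t1 = 1 ⊼ 0 = 1
t3 = ¬t2 = ¬1 = 0
t4 = ¬t3 = ¬0 = 1
t5 = t4 ⊕ x3 = 1 ⊕ 0 = 1
t6 = t5 ∧ t4 = 1 ∧ 1 = 1
t7 = x4 ∨ t6 = 1 ∨ 1 = 1
So t7 = 1.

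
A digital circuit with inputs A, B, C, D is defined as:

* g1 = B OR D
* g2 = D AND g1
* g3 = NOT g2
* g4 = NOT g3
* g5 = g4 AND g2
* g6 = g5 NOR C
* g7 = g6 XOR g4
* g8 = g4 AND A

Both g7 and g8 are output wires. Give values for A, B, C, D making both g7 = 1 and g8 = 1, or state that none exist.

A=1 B=1 C=1 D=1

Check with A=1 B=1 C=1 D=1:
g1 = B OR D = 1 OR 1 = 1
g2 = D AND g1 = 1 AND 1 = 1
g3 = NOT g2 = NOT 1 = 0
g4 = NOT g3 = NOT 0 = 1
g5 = g4 AND g2 = 1 AND 1 = 1
g6 = g5 NOR C = 1 NOR 1 = 0
g7 = g6 XOR g4 = 0 XOR 1 = 1
g8 = g4 AND A = 1 AND 1 = 1
So g7 = 1 and g8 = 1.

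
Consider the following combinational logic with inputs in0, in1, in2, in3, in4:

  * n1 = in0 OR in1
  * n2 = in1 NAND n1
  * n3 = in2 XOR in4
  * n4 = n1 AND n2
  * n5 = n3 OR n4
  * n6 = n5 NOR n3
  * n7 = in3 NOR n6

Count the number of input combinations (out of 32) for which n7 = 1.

n7 = in3 NOR n6 must be 1, so both in3 = 0 and n6 = 0.
n6 = n5 NOR n3 must be 0, so at least one of n5, n3 is 1.
Enumerating the 32 input combinations, 10 give n7 = 1 and 22 give n7 = 0.

10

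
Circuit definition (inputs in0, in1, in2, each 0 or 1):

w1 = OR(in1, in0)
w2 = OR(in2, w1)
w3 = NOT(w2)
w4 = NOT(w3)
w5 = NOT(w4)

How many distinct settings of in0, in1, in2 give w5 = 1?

w5 = NOT(w4) must be 1, so w4 = 0.
w4 = NOT(w3) must be 0, so w3 = 1.
Satisfying assignments:
  in0=0, in1=0, in2=0

1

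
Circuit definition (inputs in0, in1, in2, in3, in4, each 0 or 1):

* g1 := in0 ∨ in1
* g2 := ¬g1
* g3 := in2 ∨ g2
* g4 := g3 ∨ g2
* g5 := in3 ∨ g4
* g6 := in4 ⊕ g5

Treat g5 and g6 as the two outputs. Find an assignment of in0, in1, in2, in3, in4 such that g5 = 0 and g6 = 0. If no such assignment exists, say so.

Check with in0=1 in1=1 in2=0 in3=0 in4=0:
g1 = in0 ∨ in1 = 1 ∨ 1 = 1
g2 = ¬g1 = ¬1 = 0
g3 = in2 ∨ g2 = 0 ∨ 0 = 0
g4 = g3 ∨ g2 = 0 ∨ 0 = 0
g5 = in3 ∨ g4 = 0 ∨ 0 = 0
g6 = in4 ⊕ g5 = 0 ⊕ 0 = 0
So g5 = 0 and g6 = 0.

in0=1 in1=1 in2=0 in3=0 in4=0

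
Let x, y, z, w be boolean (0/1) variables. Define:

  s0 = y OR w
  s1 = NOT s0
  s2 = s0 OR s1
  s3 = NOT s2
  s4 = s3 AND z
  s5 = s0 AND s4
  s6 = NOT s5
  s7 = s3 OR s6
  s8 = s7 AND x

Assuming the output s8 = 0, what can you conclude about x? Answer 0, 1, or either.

s8 = s7 AND x must be 0, so at least one of s7, x is 0.
Every assignment with s8 = 0 has x = 0; there are 8 such assignment(s).

0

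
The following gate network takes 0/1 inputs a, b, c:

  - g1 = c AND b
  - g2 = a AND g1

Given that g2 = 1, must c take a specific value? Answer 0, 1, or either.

g2 = a AND g1 must be 1, so both a = 1 and g1 = 1.
g1 = c AND b must be 1, so both c = 1 and b = 1.
Every assignment with g2 = 1 has c = 1; there are 1 such assignment(s).
  a=1, b=1, c=1

1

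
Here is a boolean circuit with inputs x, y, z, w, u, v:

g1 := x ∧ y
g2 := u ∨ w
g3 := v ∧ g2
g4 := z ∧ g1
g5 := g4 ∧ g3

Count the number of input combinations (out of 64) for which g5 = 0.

g5 = g4 ∧ g3 must be 0, so at least one of g4, g3 is 0.
Enumerating the 64 input combinations, 61 give g5 = 0 and 3 give g5 = 1.

61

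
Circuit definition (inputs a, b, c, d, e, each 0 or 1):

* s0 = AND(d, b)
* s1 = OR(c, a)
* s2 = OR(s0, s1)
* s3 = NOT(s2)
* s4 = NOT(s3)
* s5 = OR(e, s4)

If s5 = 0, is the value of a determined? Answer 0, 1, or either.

s5 = OR(e, s4) must be 0, so both e = 0 and s4 = 0.
s4 = NOT(s3) must be 0, so s3 = 1.
s3 = NOT(s2) must be 1, so s2 = 0.
Every assignment with s5 = 0 has a = 0; there are 3 such assignment(s).
  a=0, b=0, c=0, d=0, e=0
  a=0, b=0, c=0, d=1, e=0
  a=0, b=1, c=0, d=0, e=0

0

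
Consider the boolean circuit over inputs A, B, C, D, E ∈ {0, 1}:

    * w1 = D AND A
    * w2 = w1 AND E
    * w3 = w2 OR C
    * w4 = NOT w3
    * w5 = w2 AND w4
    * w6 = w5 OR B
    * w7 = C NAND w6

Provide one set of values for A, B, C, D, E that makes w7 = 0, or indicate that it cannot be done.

A=1, B=1, C=1, D=0, E=0

Check with A=1, B=1, C=1, D=0, E=0:
w1 = D AND A = 0 AND 1 = 0
w2 = w1 AND E = 0 AND 0 = 0
w3 = w2 OR C = 0 OR 1 = 1
w4 = NOT w3 = NOT 1 = 0
w5 = w2 AND w4 = 0 AND 0 = 0
w6 = w5 OR B = 0 OR 1 = 1
w7 = C NAND w6 = 1 NAND 1 = 0
So w7 = 0 as required.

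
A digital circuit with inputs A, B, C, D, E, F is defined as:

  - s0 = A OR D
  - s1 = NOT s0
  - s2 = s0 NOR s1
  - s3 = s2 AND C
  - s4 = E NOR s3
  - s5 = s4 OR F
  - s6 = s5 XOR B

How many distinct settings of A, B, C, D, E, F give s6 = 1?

s6 = s5 XOR B must be 1, so s5 and B differ.
Enumerating the 64 input combinations, 32 give s6 = 1 and 32 give s6 = 0.

32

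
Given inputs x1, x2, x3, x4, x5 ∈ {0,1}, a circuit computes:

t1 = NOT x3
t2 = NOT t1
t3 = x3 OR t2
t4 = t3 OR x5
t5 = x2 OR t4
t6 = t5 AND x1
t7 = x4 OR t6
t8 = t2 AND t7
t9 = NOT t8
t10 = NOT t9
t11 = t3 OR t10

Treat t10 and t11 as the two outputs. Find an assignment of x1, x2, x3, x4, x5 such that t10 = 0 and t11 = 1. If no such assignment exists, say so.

Check with x1=0, x2=0, x3=1, x4=0, x5=0:
t1 = NOT x3 = NOT 1 = 0
t2 = NOT t1 = NOT 0 = 1
t3 = x3 OR t2 = 1 OR 1 = 1
t4 = t3 OR x5 = 1 OR 0 = 1
t5 = x2 OR t4 = 0 OR 1 = 1
t6 = t5 AND x1 = 1 AND 0 = 0
t7 = x4 OR t6 = 0 OR 0 = 0
t8 = t2 AND t7 = 1 AND 0 = 0
t9 = NOT t8 = NOT 0 = 1
t10 = NOT t9 = NOT 1 = 0
t11 = t3 OR t10 = 1 OR 0 = 1
So t10 = 0 and t11 = 1.

x1=0, x2=0, x3=1, x4=0, x5=0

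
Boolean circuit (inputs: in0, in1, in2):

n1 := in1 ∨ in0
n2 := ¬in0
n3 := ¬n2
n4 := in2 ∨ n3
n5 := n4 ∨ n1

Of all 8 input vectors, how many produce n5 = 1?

n5 = n4 ∨ n1 must be 1, so at least one of n4, n1 is 1.
Enumerating the 8 input combinations, 7 give n5 = 1 and 1 give n5 = 0.

7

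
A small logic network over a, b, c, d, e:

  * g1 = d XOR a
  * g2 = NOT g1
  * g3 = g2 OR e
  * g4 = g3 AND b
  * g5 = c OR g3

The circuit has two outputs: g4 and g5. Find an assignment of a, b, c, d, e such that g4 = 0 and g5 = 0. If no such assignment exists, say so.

Check with a=1 b=0 c=0 d=0 e=0:
g1 = d XOR a = 0 XOR 1 = 1
g2 = NOT g1 = NOT 1 = 0
g3 = g2 OR e = 0 OR 0 = 0
g4 = g3 AND b = 0 AND 0 = 0
g5 = c OR g3 = 0 OR 0 = 0
So g4 = 0 and g5 = 0.

a=1 b=0 c=0 d=0 e=0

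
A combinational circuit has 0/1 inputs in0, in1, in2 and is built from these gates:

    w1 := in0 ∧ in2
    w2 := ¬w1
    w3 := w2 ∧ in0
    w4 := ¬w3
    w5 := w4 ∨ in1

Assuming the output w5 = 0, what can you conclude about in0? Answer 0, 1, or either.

1

w5 = w4 ∨ in1 must be 0, so both w4 = 0 and in1 = 0.
Every assignment with w5 = 0 has in0 = 1; there are 1 such assignment(s).
  in0=1, in1=0, in2=0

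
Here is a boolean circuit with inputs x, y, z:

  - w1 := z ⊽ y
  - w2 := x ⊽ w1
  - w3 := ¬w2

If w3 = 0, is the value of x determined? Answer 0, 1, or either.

0

w3 = ¬w2 must be 0, so w2 = 1.
Every assignment with w3 = 0 has x = 0; there are 3 such assignment(s).
  x=0, y=0, z=1
  x=0, y=1, z=0
  x=0, y=1, z=1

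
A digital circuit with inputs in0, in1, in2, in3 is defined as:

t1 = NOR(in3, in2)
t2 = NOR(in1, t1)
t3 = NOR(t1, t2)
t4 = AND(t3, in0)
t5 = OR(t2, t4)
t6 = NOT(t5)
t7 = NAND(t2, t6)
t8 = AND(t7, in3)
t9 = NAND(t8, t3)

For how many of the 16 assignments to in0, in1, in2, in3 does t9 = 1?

12

t9 = NAND(t8, t3) must be 1, so at least one of t8, t3 is 0.
Enumerating the 16 input combinations, 12 give t9 = 1 and 4 give t9 = 0.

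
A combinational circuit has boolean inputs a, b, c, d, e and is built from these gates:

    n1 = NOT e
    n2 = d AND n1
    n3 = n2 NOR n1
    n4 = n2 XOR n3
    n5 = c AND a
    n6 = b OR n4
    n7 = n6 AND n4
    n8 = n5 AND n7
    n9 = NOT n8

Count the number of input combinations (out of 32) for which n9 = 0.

6

n9 = NOT n8 must be 0, so n8 = 1.
Enumerating the 32 input combinations, 6 give n9 = 0 and 26 give n9 = 1.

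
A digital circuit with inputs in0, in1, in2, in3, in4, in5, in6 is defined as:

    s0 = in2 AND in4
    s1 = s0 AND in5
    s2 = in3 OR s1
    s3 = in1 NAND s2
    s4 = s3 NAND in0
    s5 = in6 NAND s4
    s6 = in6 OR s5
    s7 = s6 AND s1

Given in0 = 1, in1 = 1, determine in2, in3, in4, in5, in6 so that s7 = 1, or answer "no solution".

Check with in0 = 1, in1 = 1 and in2=1, in3=0, in4=1, in5=1, in6=0:
s0 = in2 AND in4 = 1 AND 1 = 1
s1 = s0 AND in5 = 1 AND 1 = 1
s2 = in3 OR s1 = 0 OR 1 = 1
s3 = in1 NAND s2 = 1 NAND 1 = 0
s4 = s3 NAND in0 = 0 NAND 1 = 1
s5 = in6 NAND s4 = 0 NAND 1 = 1
s6 = in6 OR s5 = 0 OR 1 = 1
s7 = s6 AND s1 = 1 AND 1 = 1
So s7 = 1.

in2=1 in3=0 in4=1 in5=1 in6=0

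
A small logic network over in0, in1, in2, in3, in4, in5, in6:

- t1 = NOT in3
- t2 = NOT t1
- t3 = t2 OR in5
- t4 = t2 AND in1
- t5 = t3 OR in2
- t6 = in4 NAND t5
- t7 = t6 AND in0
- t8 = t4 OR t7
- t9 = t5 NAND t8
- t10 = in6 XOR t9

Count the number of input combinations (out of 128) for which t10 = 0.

64

t10 = in6 XOR t9 must be 0, so in6 and t9 are equal.
Enumerating the 128 input combinations, 64 give t10 = 0 and 64 give t10 = 1.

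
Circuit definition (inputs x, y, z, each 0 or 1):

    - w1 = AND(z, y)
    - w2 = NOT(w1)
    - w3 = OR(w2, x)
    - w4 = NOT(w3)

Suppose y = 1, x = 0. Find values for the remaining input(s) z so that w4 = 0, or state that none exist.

z=0

w4 = NOT(w3) must be 0, so w3 = 1.
w3 = OR(w2, x) must be 1, so at least one of w2, x is 1.
Check with y = 1, x = 0 and z=0:
w1 = AND(z, y) = AND(0, 1) = 0
w2 = NOT(w1) = NOT 0 = 1
w3 = OR(w2, x) = OR(1, 0) = 1
w4 = NOT(w3) = NOT 1 = 0
So w4 = 0.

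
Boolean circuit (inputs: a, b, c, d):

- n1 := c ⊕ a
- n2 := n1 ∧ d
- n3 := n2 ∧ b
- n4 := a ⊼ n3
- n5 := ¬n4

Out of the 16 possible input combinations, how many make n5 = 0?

n5 = ¬n4 must be 0, so n4 = 1.
Enumerating the 16 input combinations, 15 give n5 = 0 and 1 give n5 = 1.

15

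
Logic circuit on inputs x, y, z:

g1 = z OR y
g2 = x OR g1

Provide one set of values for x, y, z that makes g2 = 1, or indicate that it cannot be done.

x=1 y=0 z=1

g2 = x OR g1 must be 1, so at least one of x, g1 is 1.
Check with x=1 y=0 z=1:
g1 = z OR y = 1 OR 0 = 1
g2 = x OR g1 = 1 OR 1 = 1
So g2 = 1 as required.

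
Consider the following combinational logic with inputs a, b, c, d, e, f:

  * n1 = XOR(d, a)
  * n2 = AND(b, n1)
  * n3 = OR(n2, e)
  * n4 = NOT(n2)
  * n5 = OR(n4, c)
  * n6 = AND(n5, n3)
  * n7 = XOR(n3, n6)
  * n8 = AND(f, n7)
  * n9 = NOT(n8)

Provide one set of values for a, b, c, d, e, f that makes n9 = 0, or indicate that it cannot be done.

n9 = NOT(n8) must be 0, so n8 = 1.
n8 = AND(f, n7) must be 1, so both f = 1 and n7 = 1.
Check with a=1, b=1, c=0, d=0, e=0, f=1:
n1 = XOR(d, a) = XOR(0, 1) = 1
n2 = AND(b, n1) = AND(1, 1) = 1
n3 = OR(n2, e) = OR(1, 0) = 1
n4 = NOT(n2) = NOT 1 = 0
n5 = OR(n4, c) = OR(0, 0) = 0
n6 = AND(n5, n3) = AND(0, 1) = 0
n7 = XOR(n3, n6) = XOR(1, 0) = 1
n8 = AND(f, n7) = AND(1, 1) = 1
n9 = NOT(n8) = NOT 1 = 0
So n9 = 0 as required.

a=1, b=1, c=0, d=0, e=0, f=1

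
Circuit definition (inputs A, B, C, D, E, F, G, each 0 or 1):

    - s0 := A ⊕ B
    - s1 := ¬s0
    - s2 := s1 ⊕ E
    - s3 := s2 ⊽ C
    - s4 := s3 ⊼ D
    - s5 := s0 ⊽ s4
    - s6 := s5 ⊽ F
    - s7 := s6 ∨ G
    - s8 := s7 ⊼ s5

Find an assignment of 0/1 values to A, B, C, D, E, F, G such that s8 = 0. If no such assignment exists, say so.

Check with A=0, B=0, C=0, D=1, E=1, F=0, G=1:
s0 = A ⊕ B = 0 ⊕ 0 = 0
s1 = ¬s0 = ¬0 = 1
s2 = s1 ⊕ E = 1 ⊕ 1 = 0
s3 = s2 ⊽ C = 0 ⊽ 0 = 1
s4 = s3 ⊼ D = 1 ⊼ 1 = 0
s5 = s0 ⊽ s4 = 0 ⊽ 0 = 1
s6 = s5 ⊽ F = 1 ⊽ 0 = 0
s7 = s6 ∨ G = 0 ∨ 1 = 1
s8 = s7 ⊼ s5 = 1 ⊼ 1 = 0
So s8 = 0 as required.

A=0, B=0, C=0, D=1, E=1, F=0, G=1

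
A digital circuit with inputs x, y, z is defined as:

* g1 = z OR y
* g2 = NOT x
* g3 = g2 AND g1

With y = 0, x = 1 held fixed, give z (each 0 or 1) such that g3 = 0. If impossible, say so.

z=1

Check with y = 0, x = 1 and z=1:
g1 = z OR y = 1 OR 0 = 1
g2 = NOT x = NOT 1 = 0
g3 = g2 AND g1 = 0 AND 1 = 0
So g3 = 0.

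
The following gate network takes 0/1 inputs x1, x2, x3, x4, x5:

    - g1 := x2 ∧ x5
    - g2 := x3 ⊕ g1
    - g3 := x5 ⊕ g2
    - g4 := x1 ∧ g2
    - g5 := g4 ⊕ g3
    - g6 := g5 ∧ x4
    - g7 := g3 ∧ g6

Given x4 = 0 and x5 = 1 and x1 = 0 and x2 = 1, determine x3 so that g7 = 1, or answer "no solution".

no solution exists

With x4 = 0 and x5 = 1 and x1 = 0 and x2 = 1 fixed, none of the 2 settings of x3 give g7 = 1.
For example, with x3=1:
g1 = x2 ∧ x5 = 1 ∧ 1 = 1
g2 = x3 ⊕ g1 = 1 ⊕ 1 = 0
g3 = x5 ⊕ g2 = 1 ⊕ 0 = 1
g4 = x1 ∧ g2 = 0 ∧ 0 = 0
g5 = g4 ⊕ g3 = 0 ⊕ 1 = 1
g6 = g5 ∧ x4 = 1 ∧ 0 = 0
g7 = g3 ∧ g6 = 1 ∧ 0 = 0
giving g7 = 0 ≠ 1.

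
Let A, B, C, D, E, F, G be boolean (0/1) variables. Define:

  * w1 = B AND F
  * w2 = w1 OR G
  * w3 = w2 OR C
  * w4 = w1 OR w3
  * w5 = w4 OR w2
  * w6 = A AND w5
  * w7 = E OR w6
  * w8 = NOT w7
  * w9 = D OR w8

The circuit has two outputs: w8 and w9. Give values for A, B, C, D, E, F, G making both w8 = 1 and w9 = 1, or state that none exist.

A=0, B=0, C=1, D=1, E=0, F=0, G=1

Check with A=0, B=0, C=1, D=1, E=0, F=0, G=1:
w1 = B AND F = 0 AND 0 = 0
w2 = w1 OR G = 0 OR 1 = 1
w3 = w2 OR C = 1 OR 1 = 1
w4 = w1 OR w3 = 0 OR 1 = 1
w5 = w4 OR w2 = 1 OR 1 = 1
w6 = A AND w5 = 0 AND 1 = 0
w7 = E OR w6 = 0 OR 0 = 0
w8 = NOT w7 = NOT 0 = 1
w9 = D OR w8 = 1 OR 1 = 1
So w8 = 1 and w9 = 1.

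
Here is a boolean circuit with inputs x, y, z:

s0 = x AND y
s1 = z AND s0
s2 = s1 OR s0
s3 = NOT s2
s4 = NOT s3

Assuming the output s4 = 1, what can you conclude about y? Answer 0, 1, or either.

s4 = NOT s3 must be 1, so s3 = 0.
Every assignment with s4 = 1 has y = 1; there are 2 such assignment(s).
  x=1, y=1, z=0
  x=1, y=1, z=1

1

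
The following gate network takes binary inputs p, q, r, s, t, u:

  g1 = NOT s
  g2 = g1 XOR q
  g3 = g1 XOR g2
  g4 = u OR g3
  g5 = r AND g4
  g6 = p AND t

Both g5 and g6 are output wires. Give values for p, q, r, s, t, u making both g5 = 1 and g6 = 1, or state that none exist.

p=1, q=1, r=1, s=0, t=1, u=0

Check with p=1, q=1, r=1, s=0, t=1, u=0:
g1 = NOT s = NOT 0 = 1
g2 = g1 XOR q = 1 XOR 1 = 0
g3 = g1 XOR g2 = 1 XOR 0 = 1
g4 = u OR g3 = 0 OR 1 = 1
g5 = r AND g4 = 1 AND 1 = 1
g6 = p AND t = 1 AND 1 = 1
So g5 = 1 and g6 = 1.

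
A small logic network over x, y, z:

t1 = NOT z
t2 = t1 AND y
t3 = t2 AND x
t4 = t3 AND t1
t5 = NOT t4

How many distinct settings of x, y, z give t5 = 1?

t5 = NOT t4 must be 1, so t4 = 0.
Enumerating the 8 input combinations, 7 give t5 = 1 and 1 give t5 = 0.

7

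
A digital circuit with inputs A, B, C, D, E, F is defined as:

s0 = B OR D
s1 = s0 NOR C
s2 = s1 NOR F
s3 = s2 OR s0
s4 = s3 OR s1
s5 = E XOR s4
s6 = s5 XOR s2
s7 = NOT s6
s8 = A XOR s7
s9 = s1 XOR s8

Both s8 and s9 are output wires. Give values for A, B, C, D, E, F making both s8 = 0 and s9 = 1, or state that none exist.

Check with A=0, B=0, C=0, D=0, E=0, F=1:
s0 = B OR D = 0 OR 0 = 0
s1 = s0 NOR C = 0 NOR 0 = 1
s2 = s1 NOR F = 1 NOR 1 = 0
s3 = s2 OR s0 = 0 OR 0 = 0
s4 = s3 OR s1 = 0 OR 1 = 1
s5 = E XOR s4 = 0 XOR 1 = 1
s6 = s5 XOR s2 = 1 XOR 0 = 1
s7 = NOT s6 = NOT 1 = 0
s8 = A XOR s7 = 0 XOR 0 = 0
s9 = s1 XOR s8 = 1 XOR 0 = 1
So s8 = 0 and s9 = 1.

A=0, B=0, C=0, D=0, E=0, F=1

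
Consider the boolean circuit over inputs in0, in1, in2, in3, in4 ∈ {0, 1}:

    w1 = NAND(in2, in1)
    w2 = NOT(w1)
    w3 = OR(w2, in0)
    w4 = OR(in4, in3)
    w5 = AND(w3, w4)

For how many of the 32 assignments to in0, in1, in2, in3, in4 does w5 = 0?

w5 = AND(w3, w4) must be 0, so at least one of w3, w4 is 0.
Enumerating the 32 input combinations, 17 give w5 = 0 and 15 give w5 = 1.

17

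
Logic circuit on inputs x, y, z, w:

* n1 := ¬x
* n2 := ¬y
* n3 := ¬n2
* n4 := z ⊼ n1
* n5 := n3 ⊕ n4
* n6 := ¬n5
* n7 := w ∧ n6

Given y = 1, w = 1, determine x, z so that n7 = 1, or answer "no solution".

n7 = w ∧ n6 must be 1, so both w = 1 and n6 = 1.
n6 = ¬n5 must be 1, so n5 = 0.
Check with y = 1, w = 1 and x=1, z=1:
n1 = ¬x = ¬1 = 0
n2 = ¬y = ¬1 = 0
n3 = ¬n2 = ¬0 = 1
n4 = z ⊼ n1 = 1 ⊼ 0 = 1
n5 = n3 ⊕ n4 = 1 ⊕ 1 = 0
n6 = ¬n5 = ¬0 = 1
n7 = w ∧ n6 = 1 ∧ 1 = 1
So n7 = 1.

x=1 z=1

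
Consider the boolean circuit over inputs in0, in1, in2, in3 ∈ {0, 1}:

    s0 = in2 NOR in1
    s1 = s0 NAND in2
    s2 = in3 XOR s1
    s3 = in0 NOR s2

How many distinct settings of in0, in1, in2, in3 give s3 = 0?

12

s3 = in0 NOR s2 must be 0, so at least one of in0, s2 is 1.
Enumerating the 16 input combinations, 12 give s3 = 0 and 4 give s3 = 1.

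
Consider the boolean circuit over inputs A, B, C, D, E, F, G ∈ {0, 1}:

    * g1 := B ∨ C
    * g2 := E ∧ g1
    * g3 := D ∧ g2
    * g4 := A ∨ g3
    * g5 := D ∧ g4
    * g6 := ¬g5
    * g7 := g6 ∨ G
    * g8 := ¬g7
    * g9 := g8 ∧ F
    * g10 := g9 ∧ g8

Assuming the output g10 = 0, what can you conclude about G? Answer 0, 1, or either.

either

Both values of G occur among assignments with g10 = 0:
  G=0: A=0, B=0, C=0, D=0, E=0, F=0, G=0
  G=1: A=0, B=0, C=0, D=0, E=0, F=0, G=1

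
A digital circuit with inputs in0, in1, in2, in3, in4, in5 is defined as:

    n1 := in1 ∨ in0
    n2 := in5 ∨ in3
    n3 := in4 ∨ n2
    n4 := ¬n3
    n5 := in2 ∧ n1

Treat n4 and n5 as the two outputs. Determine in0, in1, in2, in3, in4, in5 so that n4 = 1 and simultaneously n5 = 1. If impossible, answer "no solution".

in0=1, in1=1, in2=1, in3=0, in4=0, in5=0

Check with in0=1, in1=1, in2=1, in3=0, in4=0, in5=0:
n1 = in1 ∨ in0 = 1 ∨ 1 = 1
n2 = in5 ∨ in3 = 0 ∨ 0 = 0
n3 = in4 ∨ n2 = 0 ∨ 0 = 0
n4 = ¬n3 = ¬0 = 1
n5 = in2 ∧ n1 = 1 ∧ 1 = 1
So n4 = 1 and n5 = 1.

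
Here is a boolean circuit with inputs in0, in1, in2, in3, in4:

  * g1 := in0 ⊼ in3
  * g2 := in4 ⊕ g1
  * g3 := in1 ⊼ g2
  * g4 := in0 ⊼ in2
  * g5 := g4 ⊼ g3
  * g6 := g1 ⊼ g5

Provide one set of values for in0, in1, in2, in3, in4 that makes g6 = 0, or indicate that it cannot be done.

in0=0, in1=1, in2=0, in3=1, in4=0

Check with in0=0, in1=1, in2=0, in3=1, in4=0:
g1 = in0 ⊼ in3 = 0 ⊼ 1 = 1
g2 = in4 ⊕ g1 = 0 ⊕ 1 = 1
g3 = in1 ⊼ g2 = 1 ⊼ 1 = 0
g4 = in0 ⊼ in2 = 0 ⊼ 0 = 1
g5 = g4 ⊼ g3 = 1 ⊼ 0 = 1
g6 = g1 ⊼ g5 = 1 ⊼ 1 = 0
So g6 = 0 as required.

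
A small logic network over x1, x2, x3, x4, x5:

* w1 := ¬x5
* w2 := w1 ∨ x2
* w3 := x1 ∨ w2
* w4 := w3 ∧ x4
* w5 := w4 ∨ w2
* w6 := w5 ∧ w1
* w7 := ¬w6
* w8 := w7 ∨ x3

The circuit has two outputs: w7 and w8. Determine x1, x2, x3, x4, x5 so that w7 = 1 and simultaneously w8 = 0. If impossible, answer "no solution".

Across all 32 input combinations, none give both w7 = 1 and w8 = 0.

no solution exists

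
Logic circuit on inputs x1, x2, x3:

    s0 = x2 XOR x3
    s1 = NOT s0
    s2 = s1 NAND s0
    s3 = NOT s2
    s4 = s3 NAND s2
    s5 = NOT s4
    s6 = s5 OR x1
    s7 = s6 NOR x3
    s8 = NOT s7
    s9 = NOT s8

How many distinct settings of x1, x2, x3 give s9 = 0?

s9 = NOT s8 must be 0, so s8 = 1.
s8 = NOT s7 must be 1, so s7 = 0.
Satisfying assignments:
  x1=0, x2=0, x3=1
  x1=0, x2=1, x3=1
  x1=1, x2=0, x3=0
  x1=1, x2=0, x3=1
  x1=1, x2=1, x3=0
  x1=1, x2=1, x3=1

6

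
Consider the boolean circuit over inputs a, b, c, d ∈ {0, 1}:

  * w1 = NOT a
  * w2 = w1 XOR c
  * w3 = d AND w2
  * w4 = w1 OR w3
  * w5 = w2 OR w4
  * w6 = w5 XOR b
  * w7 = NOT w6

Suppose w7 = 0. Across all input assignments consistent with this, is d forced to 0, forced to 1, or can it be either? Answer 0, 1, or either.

either

Both values of d occur among assignments with w7 = 0:
  d=0: a=0, b=0, c=0, d=0
  d=1: a=0, b=0, c=0, d=1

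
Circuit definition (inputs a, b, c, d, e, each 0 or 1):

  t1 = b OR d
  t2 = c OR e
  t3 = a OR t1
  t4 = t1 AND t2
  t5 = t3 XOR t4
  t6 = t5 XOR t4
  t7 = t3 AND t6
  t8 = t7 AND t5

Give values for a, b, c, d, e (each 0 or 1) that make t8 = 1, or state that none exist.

a=1, b=1, c=0, d=1, e=0

Check with a=1, b=1, c=0, d=1, e=0:
t1 = b OR d = 1 OR 1 = 1
t2 = c OR e = 0 OR 0 = 0
t3 = a OR t1 = 1 OR 1 = 1
t4 = t1 AND t2 = 1 AND 0 = 0
t5 = t3 XOR t4 = 1 XOR 0 = 1
t6 = t5 XOR t4 = 1 XOR 0 = 1
t7 = t3 AND t6 = 1 AND 1 = 1
t8 = t7 AND t5 = 1 AND 1 = 1
So t8 = 1 as required.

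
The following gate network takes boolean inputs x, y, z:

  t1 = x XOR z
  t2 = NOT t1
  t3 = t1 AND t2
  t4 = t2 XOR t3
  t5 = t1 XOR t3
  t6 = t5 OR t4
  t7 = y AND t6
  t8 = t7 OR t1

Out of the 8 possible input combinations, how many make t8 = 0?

2

t8 = t7 OR t1 must be 0, so both t7 = 0 and t1 = 0.
Enumerating the 8 input combinations, 2 give t8 = 0 and 6 give t8 = 1.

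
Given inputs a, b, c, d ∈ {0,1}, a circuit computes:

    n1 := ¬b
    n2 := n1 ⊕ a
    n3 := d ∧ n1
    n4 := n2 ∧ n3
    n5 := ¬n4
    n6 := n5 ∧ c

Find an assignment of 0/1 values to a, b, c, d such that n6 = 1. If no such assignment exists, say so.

n6 = n5 ∧ c must be 1, so both n5 = 1 and c = 1.
Check with a=0 b=1 c=1 d=0:
n1 = ¬b = ¬1 = 0
n2 = n1 ⊕ a = 0 ⊕ 0 = 0
n3 = d ∧ n1 = 0 ∧ 0 = 0
n4 = n2 ∧ n3 = 0 ∧ 0 = 0
n5 = ¬n4 = ¬0 = 1
n6 = n5 ∧ c = 1 ∧ 1 = 1
So n6 = 1 as required.

a=0 b=1 c=1 d=0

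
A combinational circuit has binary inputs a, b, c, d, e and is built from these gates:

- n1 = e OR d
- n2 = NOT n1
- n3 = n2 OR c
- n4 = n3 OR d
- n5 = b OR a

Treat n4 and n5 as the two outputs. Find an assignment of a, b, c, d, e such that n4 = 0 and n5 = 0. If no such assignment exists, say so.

Check with a=0, b=0, c=0, d=0, e=1:
n1 = e OR d = 1 OR 0 = 1
n2 = NOT n1 = NOT 1 = 0
n3 = n2 OR c = 0 OR 0 = 0
n4 = n3 OR d = 0 OR 0 = 0
n5 = b OR a = 0 OR 0 = 0
So n4 = 0 and n5 = 0.

a=0, b=0, c=0, d=0, e=1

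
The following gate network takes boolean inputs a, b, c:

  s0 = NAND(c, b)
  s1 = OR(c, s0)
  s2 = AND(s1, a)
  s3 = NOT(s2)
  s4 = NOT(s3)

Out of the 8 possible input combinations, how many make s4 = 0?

4

s4 = NOT(s3) must be 0, so s3 = 1.
Enumerating the 8 input combinations, 4 give s4 = 0 and 4 give s4 = 1.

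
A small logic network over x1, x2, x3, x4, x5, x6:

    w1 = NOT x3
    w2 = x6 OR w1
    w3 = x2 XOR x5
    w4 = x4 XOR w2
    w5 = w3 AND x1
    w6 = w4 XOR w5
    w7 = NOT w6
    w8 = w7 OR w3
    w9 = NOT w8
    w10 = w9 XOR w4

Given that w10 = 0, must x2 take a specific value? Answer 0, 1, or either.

Both values of x2 occur among assignments with w10 = 0:
  x2=0: x1=0, x2=0, x3=0, x4=0, x5=0, x6=0
  x2=1: x1=0, x2=1, x3=0, x4=0, x5=1, x6=0

either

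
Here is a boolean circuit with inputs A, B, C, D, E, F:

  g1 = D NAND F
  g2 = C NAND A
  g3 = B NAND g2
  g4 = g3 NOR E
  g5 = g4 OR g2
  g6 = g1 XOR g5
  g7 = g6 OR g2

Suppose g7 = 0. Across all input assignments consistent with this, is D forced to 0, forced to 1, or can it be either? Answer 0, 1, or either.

g7 = g6 OR g2 must be 0, so both g6 = 0 and g2 = 0.
g6 = g1 XOR g5 must be 0, so g1 and g5 are equal.
Every assignment with g7 = 0 has D = 1; there are 4 such assignment(s).
  A=1, B=0, C=1, D=1, E=0, F=1
  A=1, B=0, C=1, D=1, E=1, F=1
  A=1, B=1, C=1, D=1, E=0, F=1
  A=1, B=1, C=1, D=1, E=1, F=1

1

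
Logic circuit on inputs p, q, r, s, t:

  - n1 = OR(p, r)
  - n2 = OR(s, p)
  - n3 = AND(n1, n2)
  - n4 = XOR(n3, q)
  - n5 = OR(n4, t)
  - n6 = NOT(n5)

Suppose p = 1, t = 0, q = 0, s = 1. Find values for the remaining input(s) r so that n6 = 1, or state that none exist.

With p = 1, t = 0, q = 0, s = 1 fixed, none of the 2 settings of r give n6 = 1.
For example, with r=0:
n1 = OR(p, r) = OR(1, 0) = 1
n2 = OR(s, p) = OR(1, 1) = 1
n3 = AND(n1, n2) = AND(1, 1) = 1
n4 = XOR(n3, q) = XOR(1, 0) = 1
n5 = OR(n4, t) = OR(1, 0) = 1
n6 = NOT(n5) = NOT 1 = 0
giving n6 = 0 ≠ 1.

no solution exists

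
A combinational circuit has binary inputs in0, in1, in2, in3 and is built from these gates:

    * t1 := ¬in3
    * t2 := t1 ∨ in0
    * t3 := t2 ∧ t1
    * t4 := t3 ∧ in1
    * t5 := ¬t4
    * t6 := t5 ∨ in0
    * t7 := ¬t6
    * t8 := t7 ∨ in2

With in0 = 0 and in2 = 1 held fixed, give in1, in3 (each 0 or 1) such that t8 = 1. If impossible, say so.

t8 = t7 ∨ in2 must be 1, so at least one of t7, in2 is 1.
Check with in0 = 0 and in2 = 1 and in1=0, in3=0:
t1 = ¬in3 = ¬0 = 1
t2 = t1 ∨ in0 = 1 ∨ 0 = 1
t3 = t2 ∧ t1 = 1 ∧ 1 = 1
t4 = t3 ∧ in1 = 1 ∧ 0 = 0
t5 = ¬t4 = ¬0 = 1
t6 = t5 ∨ in0 = 1 ∨ 0 = 1
t7 = ¬t6 = ¬1 = 0
t8 = t7 ∨ in2 = 0 ∨ 1 = 1
So t8 = 1.

in1=0, in3=0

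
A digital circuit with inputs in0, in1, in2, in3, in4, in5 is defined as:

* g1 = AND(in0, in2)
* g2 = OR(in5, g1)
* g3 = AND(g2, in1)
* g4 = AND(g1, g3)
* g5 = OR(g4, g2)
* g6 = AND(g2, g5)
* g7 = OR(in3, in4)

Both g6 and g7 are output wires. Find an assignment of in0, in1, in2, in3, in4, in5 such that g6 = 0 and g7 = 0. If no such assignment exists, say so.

Check with in0=0, in1=1, in2=0, in3=0, in4=0, in5=0:
g1 = AND(in0, in2) = AND(0, 0) = 0
g2 = OR(in5, g1) = OR(0, 0) = 0
g3 = AND(g2, in1) = AND(0, 1) = 0
g4 = AND(g1, g3) = AND(0, 0) = 0
g5 = OR(g4, g2) = OR(0, 0) = 0
g6 = AND(g2, g5) = AND(0, 0) = 0
g7 = OR(in3, in4) = OR(0, 0) = 0
So g6 = 0 and g7 = 0.

in0=0, in1=1, in2=0, in3=0, in4=0, in5=0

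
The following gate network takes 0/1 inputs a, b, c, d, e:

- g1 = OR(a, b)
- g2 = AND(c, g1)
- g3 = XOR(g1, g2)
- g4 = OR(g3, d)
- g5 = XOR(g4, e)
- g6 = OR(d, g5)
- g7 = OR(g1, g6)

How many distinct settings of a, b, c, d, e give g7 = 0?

g7 = OR(g1, g6) must be 0, so both g1 = 0 and g6 = 0.
g1 = OR(a, b) must be 0, so both a = 0 and b = 0.
Enumerating the 32 input combinations, 2 give g7 = 0 and 30 give g7 = 1.

2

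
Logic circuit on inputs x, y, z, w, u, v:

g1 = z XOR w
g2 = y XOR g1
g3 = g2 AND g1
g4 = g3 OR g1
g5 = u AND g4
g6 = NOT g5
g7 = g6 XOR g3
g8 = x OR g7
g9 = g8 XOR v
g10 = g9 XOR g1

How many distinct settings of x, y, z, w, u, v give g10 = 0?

32

g10 = g9 XOR g1 must be 0, so g9 and g1 are equal.
Enumerating the 64 input combinations, 32 give g10 = 0 and 32 give g10 = 1.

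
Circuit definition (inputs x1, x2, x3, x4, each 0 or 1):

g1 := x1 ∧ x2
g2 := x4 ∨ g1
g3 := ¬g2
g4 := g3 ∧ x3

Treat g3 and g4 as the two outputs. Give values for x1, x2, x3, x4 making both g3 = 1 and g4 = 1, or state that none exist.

Check with x1=0 x2=0 x3=1 x4=0:
g1 = x1 ∧ x2 = 0 ∧ 0 = 0
g2 = x4 ∨ g1 = 0 ∨ 0 = 0
g3 = ¬g2 = ¬0 = 1
g4 = g3 ∧ x3 = 1 ∧ 1 = 1
So g3 = 1 and g4 = 1.

x1=0 x2=0 x3=1 x4=0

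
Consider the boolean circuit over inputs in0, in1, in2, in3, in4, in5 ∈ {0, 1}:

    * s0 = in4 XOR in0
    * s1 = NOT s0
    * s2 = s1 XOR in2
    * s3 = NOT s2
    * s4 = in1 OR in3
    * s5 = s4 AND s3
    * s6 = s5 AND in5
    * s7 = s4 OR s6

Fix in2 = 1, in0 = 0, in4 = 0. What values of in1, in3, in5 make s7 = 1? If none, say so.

s7 = s4 OR s6 must be 1, so at least one of s4, s6 is 1.
Check with in2 = 1, in0 = 0, in4 = 0 and in1=1, in3=1, in5=0:
s0 = in4 XOR in0 = 0 XOR 0 = 0
s1 = NOT s0 = NOT 0 = 1
s2 = s1 XOR in2 = 1 XOR 1 = 0
s3 = NOT s2 = NOT 0 = 1
s4 = in1 OR in3 = 1 OR 1 = 1
s5 = s4 AND s3 = 1 AND 1 = 1
s6 = s5 AND in5 = 1 AND 0 = 0
s7 = s4 OR s6 = 1 OR 0 = 1
So s7 = 1.

in1=1, in3=1, in5=0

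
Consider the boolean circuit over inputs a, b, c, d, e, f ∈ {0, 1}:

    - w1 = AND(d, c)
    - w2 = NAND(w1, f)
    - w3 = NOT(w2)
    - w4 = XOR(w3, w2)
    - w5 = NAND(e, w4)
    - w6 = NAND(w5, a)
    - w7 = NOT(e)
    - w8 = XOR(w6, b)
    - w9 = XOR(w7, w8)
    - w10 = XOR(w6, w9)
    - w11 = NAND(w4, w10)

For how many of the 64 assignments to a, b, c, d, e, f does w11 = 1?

w11 = NAND(w4, w10) must be 1, so at least one of w4, w10 is 0.
Enumerating the 64 input combinations, 32 give w11 = 1 and 32 give w11 = 0.

32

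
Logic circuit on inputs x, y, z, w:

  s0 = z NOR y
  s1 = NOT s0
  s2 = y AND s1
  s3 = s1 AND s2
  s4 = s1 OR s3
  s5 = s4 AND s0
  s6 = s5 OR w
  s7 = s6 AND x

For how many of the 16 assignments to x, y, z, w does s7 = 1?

s7 = s6 AND x must be 1, so both s6 = 1 and x = 1.
s6 = s5 OR w must be 1, so at least one of s5, w is 1.
Enumerating the 16 input combinations, 4 give s7 = 1 and 12 give s7 = 0.

4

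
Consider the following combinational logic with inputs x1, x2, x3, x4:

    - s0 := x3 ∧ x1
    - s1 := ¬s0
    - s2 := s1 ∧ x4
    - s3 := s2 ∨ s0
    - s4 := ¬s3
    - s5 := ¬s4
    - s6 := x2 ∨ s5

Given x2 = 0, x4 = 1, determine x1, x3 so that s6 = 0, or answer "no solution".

With x2 = 0, x4 = 1 fixed, none of the 4 settings of x1, x3 give s6 = 0.
For example, with x1=1, x3=0:
s0 = x3 ∧ x1 = 0 ∧ 1 = 0
s1 = ¬s0 = ¬0 = 1
s2 = s1 ∧ x4 = 1 ∧ 1 = 1
s3 = s2 ∨ s0 = 1 ∨ 0 = 1
s4 = ¬s3 = ¬1 = 0
s5 = ¬s4 = ¬0 = 1
s6 = x2 ∨ s5 = 0 ∨ 1 = 1
giving s6 = 1 ≠ 0.

no solution exists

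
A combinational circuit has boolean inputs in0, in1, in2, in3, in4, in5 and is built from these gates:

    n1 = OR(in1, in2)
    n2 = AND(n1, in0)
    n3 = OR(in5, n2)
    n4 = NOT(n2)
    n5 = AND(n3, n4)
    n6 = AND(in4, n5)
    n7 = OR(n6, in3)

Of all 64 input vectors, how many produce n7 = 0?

n7 = OR(n6, in3) must be 0, so both n6 = 0 and in3 = 0.
n6 = AND(in4, n5) must be 0, so at least one of in4, n5 is 0.
Enumerating the 64 input combinations, 27 give n7 = 0 and 37 give n7 = 1.

27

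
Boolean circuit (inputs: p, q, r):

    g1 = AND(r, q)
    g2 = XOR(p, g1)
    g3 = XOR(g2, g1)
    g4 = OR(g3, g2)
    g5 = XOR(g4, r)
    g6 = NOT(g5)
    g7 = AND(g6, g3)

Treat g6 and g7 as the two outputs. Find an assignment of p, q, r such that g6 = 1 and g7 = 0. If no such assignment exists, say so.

Check with p=0 q=1 r=1:
g1 = AND(r, q) = AND(1, 1) = 1
g2 = XOR(p, g1) = XOR(0, 1) = 1
g3 = XOR(g2, g1) = XOR(1, 1) = 0
g4 = OR(g3, g2) = OR(0, 1) = 1
g5 = XOR(g4, r) = XOR(1, 1) = 0
g6 = NOT(g5) = NOT 0 = 1
g7 = AND(g6, g3) = AND(1, 0) = 0
So g6 = 1 and g7 = 0.

p=0 q=1 r=1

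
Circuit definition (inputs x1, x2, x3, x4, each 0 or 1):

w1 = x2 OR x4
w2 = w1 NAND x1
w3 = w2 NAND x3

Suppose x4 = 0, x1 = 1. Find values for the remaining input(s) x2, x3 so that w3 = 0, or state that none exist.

x2=0, x3=1

w3 = w2 NAND x3 must be 0, so both w2 = 1 and x3 = 1.
Check with x4 = 0, x1 = 1 and x2=0, x3=1:
w1 = x2 OR x4 = 0 OR 0 = 0
w2 = w1 NAND x1 = 0 NAND 1 = 1
w3 = w2 NAND x3 = 1 NAND 1 = 0
So w3 = 0.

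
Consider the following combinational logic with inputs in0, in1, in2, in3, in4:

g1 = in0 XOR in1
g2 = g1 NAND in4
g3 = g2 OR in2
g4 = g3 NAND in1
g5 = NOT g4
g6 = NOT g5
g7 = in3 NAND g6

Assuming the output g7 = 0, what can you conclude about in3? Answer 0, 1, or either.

1

g7 = in3 NAND g6 must be 0, so both in3 = 1 and g6 = 1.
g6 = NOT g5 must be 1, so g5 = 0.
g5 = NOT g4 must be 0, so g4 = 1.
Every assignment with g7 = 0 has in3 = 1; there are 9 such assignment(s).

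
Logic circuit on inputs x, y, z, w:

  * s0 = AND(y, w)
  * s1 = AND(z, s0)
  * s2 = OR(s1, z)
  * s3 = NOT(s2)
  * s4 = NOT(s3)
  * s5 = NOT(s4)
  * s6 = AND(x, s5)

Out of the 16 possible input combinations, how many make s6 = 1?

s6 = AND(x, s5) must be 1, so both x = 1 and s5 = 1.
Satisfying assignments:
  x=1, y=0, z=0, w=0
  x=1, y=0, z=0, w=1
  x=1, y=1, z=0, w=0
  x=1, y=1, z=0, w=1

4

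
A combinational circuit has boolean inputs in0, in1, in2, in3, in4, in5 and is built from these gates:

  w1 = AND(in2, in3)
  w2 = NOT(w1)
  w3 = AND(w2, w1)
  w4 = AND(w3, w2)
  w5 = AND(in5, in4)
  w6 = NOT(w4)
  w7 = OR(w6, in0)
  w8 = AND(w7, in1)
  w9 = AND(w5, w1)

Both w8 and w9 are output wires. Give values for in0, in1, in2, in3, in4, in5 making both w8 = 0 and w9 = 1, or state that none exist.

Check with in0=1, in1=0, in2=1, in3=1, in4=1, in5=1:
w1 = AND(in2, in3) = AND(1, 1) = 1
w2 = NOT(w1) = NOT 1 = 0
w3 = AND(w2, w1) = AND(0, 1) = 0
w4 = AND(w3, w2) = AND(0, 0) = 0
w5 = AND(in5, in4) = AND(1, 1) = 1
w6 = NOT(w4) = NOT 0 = 1
w7 = OR(w6, in0) = OR(1, 1) = 1
w8 = AND(w7, in1) = AND(1, 0) = 0
w9 = AND(w5, w1) = AND(1, 1) = 1
So w8 = 0 and w9 = 1.

in0=1, in1=0, in2=1, in3=1, in4=1, in5=1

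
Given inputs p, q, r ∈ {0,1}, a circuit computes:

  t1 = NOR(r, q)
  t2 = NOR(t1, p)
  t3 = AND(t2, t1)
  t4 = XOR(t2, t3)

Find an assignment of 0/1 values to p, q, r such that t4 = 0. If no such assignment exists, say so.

p=1 q=0 r=1

Check with p=1 q=0 r=1:
t1 = NOR(r, q) = NOR(1, 0) = 0
t2 = NOR(t1, p) = NOR(0, 1) = 0
t3 = AND(t2, t1) = AND(0, 0) = 0
t4 = XOR(t2, t3) = XOR(0, 0) = 0
So t4 = 0 as required.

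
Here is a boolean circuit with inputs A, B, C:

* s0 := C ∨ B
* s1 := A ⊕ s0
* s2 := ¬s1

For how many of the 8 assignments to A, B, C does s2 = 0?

4

s2 = ¬s1 must be 0, so s1 = 1.
s1 = A ⊕ s0 must be 1, so A and s0 differ.
Satisfying assignments:
  A=0, B=0, C=1
  A=0, B=1, C=0
  A=0, B=1, C=1
  A=1, B=0, C=0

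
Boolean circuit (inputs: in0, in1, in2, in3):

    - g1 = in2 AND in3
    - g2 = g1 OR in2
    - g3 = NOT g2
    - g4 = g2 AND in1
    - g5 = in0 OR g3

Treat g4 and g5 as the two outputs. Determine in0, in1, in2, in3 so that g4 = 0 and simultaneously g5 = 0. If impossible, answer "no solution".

in0=0, in1=0, in2=1, in3=0

Check with in0=0, in1=0, in2=1, in3=0:
g1 = in2 AND in3 = 1 AND 0 = 0
g2 = g1 OR in2 = 0 OR 1 = 1
g3 = NOT g2 = NOT 1 = 0
g4 = g2 AND in1 = 1 AND 0 = 0
g5 = in0 OR g3 = 0 OR 0 = 0
So g4 = 0 and g5 = 0.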